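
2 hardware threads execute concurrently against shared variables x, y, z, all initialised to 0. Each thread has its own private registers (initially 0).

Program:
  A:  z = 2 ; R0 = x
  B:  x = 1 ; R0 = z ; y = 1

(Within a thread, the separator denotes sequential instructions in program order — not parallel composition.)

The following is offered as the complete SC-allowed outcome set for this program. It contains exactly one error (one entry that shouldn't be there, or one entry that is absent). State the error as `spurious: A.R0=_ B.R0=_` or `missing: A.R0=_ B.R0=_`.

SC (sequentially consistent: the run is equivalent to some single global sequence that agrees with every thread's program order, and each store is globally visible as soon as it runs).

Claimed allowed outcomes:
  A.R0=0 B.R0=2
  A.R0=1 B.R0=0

missing: A.R0=1 B.R0=2

outcome vector order: (A.R0,B.R0)
SC (3): <0 2>, <1 0>, <1 2>
SC∖claimed = {<1 2>}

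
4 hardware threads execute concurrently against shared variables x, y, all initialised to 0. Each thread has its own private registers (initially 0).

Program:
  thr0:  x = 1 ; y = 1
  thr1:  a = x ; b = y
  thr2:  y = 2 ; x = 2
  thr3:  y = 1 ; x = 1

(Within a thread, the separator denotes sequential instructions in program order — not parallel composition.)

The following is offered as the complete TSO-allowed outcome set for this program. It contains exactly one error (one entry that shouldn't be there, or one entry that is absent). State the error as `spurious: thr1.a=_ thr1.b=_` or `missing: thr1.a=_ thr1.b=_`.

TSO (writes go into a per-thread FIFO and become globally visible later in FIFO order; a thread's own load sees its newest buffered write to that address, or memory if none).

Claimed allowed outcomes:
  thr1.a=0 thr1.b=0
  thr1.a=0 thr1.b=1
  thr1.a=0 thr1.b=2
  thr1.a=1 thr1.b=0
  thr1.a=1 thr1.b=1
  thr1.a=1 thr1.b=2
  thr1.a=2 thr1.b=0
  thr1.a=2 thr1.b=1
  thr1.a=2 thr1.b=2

spurious: thr1.a=2 thr1.b=0

outcome vector order: (thr1.a,thr1.b)
[TSO] allowed = {(0,0) (0,1) (0,2) (1,0) (1,1) (1,2) (2,1) (2,2)}
claimed∖TSO = {(2,0)}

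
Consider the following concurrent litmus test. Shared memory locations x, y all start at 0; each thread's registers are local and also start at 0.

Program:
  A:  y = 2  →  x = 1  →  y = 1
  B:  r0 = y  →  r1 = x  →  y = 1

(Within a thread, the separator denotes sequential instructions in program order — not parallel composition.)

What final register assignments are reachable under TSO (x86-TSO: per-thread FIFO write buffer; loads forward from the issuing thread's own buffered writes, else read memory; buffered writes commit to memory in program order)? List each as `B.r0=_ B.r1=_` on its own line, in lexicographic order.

outcome vector order: (B.r0,B.r1)
|TSO outcomes| = 5

B.r0=0 B.r1=0
B.r0=0 B.r1=1
B.r0=1 B.r1=1
B.r0=2 B.r1=0
B.r0=2 B.r1=1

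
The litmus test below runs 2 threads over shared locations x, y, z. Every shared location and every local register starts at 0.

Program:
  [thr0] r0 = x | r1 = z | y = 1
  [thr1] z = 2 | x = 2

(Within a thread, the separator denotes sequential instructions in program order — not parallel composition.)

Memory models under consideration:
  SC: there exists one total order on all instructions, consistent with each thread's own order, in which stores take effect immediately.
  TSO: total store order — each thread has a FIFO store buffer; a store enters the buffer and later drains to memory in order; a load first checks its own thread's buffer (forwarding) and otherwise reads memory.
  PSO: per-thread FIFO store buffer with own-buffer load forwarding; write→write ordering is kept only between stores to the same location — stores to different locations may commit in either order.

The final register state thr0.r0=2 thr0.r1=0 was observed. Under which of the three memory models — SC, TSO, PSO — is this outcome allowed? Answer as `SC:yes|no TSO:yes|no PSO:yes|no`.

outcome vector order: (thr0.r0,thr0.r1)
under SC → 0/0 0/2 2/2
under TSO → 0/0 0/2 2/2
under PSO → 0/0 0/2 2/0 2/2
target 2/0 ∈ {PSO}

SC:no TSO:no PSO:yes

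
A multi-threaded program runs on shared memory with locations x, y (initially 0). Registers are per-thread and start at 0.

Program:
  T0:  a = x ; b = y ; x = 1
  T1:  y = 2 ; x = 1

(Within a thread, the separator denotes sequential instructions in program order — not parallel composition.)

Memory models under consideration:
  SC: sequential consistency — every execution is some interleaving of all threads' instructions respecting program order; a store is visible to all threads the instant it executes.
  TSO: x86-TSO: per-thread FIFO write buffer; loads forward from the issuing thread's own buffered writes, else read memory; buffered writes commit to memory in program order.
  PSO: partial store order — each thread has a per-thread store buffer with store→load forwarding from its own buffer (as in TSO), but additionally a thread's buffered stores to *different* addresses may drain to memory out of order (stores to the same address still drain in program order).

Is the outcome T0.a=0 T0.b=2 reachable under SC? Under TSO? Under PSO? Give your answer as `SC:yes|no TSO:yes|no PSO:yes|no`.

SC:yes TSO:yes PSO:yes

outcome vector order: (T0.a,T0.b)
under SC → 0/0; 0/2; 1/2
under TSO → 0/0; 0/2; 1/2
under PSO → 0/0; 0/2; 1/0; 1/2
target 0/2 ∈ {SC,TSO,PSO}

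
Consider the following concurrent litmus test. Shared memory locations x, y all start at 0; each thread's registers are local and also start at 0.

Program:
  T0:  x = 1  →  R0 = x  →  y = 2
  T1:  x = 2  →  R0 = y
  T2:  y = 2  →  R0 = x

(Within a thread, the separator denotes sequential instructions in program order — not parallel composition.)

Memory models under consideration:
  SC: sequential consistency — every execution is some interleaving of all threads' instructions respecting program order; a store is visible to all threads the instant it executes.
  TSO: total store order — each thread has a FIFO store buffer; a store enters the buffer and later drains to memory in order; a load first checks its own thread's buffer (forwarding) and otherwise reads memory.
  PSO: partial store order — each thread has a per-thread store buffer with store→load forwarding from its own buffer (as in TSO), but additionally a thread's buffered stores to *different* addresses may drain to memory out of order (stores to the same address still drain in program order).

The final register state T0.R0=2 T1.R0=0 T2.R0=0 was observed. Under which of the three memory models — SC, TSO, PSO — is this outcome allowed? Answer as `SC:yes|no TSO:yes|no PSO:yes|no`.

SC:no TSO:yes PSO:yes

outcome vector order: (T0.R0,T1.R0,T2.R0)
SC: 9 outcomes — {101; 102; 120; 121; 122; 202; 220; 221; 222}
TSO: 12 outcomes — {100; 101; 102; 120; 121; 122; 200; 201; 202; 220; 221; 222}
PSO: 12 outcomes — {100; 101; 102; 120; 121; 122; 200; 201; 202; 220; 221; 222}
target 200 ∈ {TSO,PSO}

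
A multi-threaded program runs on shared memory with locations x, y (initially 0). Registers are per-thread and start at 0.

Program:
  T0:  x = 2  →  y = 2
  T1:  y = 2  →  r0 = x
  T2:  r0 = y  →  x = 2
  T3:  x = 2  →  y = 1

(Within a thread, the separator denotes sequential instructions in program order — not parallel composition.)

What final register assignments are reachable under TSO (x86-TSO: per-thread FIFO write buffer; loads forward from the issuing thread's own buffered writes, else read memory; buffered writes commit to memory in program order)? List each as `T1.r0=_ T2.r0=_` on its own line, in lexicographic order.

outcome vector order: (T1.r0,T2.r0)
|TSO outcomes| = 6

T1.r0=0 T2.r0=0
T1.r0=0 T2.r0=1
T1.r0=0 T2.r0=2
T1.r0=2 T2.r0=0
T1.r0=2 T2.r0=1
T1.r0=2 T2.r0=2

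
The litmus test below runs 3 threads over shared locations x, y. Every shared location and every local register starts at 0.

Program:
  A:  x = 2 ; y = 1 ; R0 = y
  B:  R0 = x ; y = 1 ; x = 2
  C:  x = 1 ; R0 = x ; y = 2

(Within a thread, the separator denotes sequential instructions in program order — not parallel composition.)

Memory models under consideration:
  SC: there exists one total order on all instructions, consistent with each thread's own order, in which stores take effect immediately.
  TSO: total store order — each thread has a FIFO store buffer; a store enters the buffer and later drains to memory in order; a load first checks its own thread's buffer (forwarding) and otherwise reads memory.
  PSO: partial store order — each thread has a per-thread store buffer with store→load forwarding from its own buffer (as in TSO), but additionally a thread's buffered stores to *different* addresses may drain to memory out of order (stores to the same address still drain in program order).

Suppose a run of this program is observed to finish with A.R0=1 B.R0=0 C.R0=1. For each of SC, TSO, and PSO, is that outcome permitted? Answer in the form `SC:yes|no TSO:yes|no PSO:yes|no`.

SC:yes TSO:yes PSO:yes

outcome vector order: (A.R0,B.R0,C.R0)
[SC] allowed = {1/0/1, 1/0/2, 1/1/1, 1/1/2, 1/2/1, 1/2/2, 2/0/1, 2/0/2, 2/1/1, 2/1/2, 2/2/1, 2/2/2}
[TSO] allowed = {1/0/1, 1/0/2, 1/1/1, 1/1/2, 1/2/1, 1/2/2, 2/0/1, 2/0/2, 2/1/1, 2/1/2, 2/2/1, 2/2/2}
[PSO] allowed = {1/0/1, 1/0/2, 1/1/1, 1/1/2, 1/2/1, 1/2/2, 2/0/1, 2/0/2, 2/1/1, 2/1/2, 2/2/1, 2/2/2}
target 1/0/1 ∈ {SC,TSO,PSO}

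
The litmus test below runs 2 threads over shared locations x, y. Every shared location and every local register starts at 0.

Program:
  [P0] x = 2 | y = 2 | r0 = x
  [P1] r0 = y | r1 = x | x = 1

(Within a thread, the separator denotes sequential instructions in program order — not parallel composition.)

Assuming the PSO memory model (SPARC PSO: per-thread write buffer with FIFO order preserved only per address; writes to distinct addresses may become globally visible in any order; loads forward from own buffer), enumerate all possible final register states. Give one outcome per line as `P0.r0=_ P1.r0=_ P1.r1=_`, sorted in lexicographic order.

outcome vector order: (P0.r0,P1.r0,P1.r1)
|PSO outcomes| = 8

P0.r0=1 P1.r0=0 P1.r1=0
P0.r0=1 P1.r0=0 P1.r1=2
P0.r0=1 P1.r0=2 P1.r1=0
P0.r0=1 P1.r0=2 P1.r1=2
P0.r0=2 P1.r0=0 P1.r1=0
P0.r0=2 P1.r0=0 P1.r1=2
P0.r0=2 P1.r0=2 P1.r1=0
P0.r0=2 P1.r0=2 P1.r1=2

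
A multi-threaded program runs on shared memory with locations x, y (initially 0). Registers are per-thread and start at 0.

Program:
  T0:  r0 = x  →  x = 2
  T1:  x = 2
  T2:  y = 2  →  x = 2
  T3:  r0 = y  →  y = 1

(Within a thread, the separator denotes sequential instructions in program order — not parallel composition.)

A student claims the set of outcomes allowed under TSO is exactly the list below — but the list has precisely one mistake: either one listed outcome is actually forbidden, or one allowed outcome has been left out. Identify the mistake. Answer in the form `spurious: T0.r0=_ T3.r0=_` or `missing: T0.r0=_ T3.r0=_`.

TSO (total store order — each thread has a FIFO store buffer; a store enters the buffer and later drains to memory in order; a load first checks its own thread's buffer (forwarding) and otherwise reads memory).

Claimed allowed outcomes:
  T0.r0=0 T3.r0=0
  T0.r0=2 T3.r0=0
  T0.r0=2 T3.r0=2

missing: T0.r0=0 T3.r0=2

outcome vector order: (T0.r0,T3.r0)
[TSO] allowed = {<0 0> <0 2> <2 0> <2 2>}
TSO∖claimed = {<0 2>}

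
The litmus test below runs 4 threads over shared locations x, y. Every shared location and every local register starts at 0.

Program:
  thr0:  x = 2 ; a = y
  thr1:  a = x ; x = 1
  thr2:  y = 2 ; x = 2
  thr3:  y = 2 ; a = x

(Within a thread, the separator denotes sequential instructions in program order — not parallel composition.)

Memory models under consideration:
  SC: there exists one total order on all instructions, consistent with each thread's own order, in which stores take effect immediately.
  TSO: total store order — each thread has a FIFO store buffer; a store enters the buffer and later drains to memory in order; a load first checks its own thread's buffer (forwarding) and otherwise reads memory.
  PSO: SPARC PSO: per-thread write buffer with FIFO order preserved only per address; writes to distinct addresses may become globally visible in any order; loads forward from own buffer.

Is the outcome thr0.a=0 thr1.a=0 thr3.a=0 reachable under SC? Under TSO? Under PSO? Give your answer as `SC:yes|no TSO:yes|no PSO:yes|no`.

outcome vector order: (thr0.a,thr1.a,thr3.a)
SC (10): <0 0 1>, <0 0 2>, <0 2 1>, <0 2 2>, <2 0 0>, <2 0 1>, <2 0 2>, <2 2 0>, <2 2 1>, <2 2 2>
TSO (12): <0 0 0>, <0 0 1>, <0 0 2>, <0 2 0>, <0 2 1>, <0 2 2>, <2 0 0>, <2 0 1>, <2 0 2>, <2 2 0>, <2 2 1>, <2 2 2>
PSO (12): <0 0 0>, <0 0 1>, <0 0 2>, <0 2 0>, <0 2 1>, <0 2 2>, <2 0 0>, <2 0 1>, <2 0 2>, <2 2 0>, <2 2 1>, <2 2 2>
target <0 0 0> ∈ {TSO,PSO}

SC:no TSO:yes PSO:yes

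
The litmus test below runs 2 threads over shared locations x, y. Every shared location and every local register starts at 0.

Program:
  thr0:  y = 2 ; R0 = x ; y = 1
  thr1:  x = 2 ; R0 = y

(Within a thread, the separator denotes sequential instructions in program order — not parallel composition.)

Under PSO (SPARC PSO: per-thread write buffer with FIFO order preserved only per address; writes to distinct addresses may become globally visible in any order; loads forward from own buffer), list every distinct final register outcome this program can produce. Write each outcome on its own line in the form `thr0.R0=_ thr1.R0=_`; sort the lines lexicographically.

thr0.R0=0 thr1.R0=0
thr0.R0=0 thr1.R0=1
thr0.R0=0 thr1.R0=2
thr0.R0=2 thr1.R0=0
thr0.R0=2 thr1.R0=1
thr0.R0=2 thr1.R0=2

outcome vector order: (thr0.R0,thr1.R0)
|PSO outcomes| = 6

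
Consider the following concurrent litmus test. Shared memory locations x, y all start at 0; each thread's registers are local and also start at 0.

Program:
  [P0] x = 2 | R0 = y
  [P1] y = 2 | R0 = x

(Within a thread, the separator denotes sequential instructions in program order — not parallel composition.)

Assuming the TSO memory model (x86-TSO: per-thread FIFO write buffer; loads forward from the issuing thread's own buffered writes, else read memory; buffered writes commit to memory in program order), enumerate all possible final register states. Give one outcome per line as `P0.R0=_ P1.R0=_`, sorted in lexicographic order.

P0.R0=0 P1.R0=0
P0.R0=0 P1.R0=2
P0.R0=2 P1.R0=0
P0.R0=2 P1.R0=2

outcome vector order: (P0.R0,P1.R0)
|TSO outcomes| = 4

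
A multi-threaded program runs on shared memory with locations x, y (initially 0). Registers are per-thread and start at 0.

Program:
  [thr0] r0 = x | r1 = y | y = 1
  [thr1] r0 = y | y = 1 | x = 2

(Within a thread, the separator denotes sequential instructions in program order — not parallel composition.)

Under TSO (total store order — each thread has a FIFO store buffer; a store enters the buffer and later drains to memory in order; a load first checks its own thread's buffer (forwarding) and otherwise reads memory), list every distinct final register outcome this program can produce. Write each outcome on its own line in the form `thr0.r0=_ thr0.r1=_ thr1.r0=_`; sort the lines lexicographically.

outcome vector order: (thr0.r0,thr0.r1,thr1.r0)
|TSO outcomes| = 4

thr0.r0=0 thr0.r1=0 thr1.r0=0
thr0.r0=0 thr0.r1=0 thr1.r0=1
thr0.r0=0 thr0.r1=1 thr1.r0=0
thr0.r0=2 thr0.r1=1 thr1.r0=0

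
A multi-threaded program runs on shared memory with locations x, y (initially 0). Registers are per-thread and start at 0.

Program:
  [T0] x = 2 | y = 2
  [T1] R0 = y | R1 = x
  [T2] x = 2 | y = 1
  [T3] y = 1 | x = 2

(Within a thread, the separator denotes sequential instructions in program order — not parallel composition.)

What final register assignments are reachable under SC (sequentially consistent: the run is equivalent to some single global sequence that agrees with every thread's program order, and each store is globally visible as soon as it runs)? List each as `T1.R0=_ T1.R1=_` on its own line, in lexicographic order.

T1.R0=0 T1.R1=0
T1.R0=0 T1.R1=2
T1.R0=1 T1.R1=0
T1.R0=1 T1.R1=2
T1.R0=2 T1.R1=2

outcome vector order: (T1.R0,T1.R1)
|SC outcomes| = 5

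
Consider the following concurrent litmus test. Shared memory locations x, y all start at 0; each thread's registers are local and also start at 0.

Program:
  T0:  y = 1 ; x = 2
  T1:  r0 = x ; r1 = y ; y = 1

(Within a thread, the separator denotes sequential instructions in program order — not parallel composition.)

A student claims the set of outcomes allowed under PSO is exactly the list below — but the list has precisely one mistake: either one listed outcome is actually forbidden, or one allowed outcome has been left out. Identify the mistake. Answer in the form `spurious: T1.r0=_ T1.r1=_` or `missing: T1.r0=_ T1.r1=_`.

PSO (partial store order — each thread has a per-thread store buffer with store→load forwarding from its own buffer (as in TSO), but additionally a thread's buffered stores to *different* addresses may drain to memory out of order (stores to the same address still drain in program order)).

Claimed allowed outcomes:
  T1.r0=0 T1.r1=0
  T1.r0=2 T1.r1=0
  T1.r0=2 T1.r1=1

outcome vector order: (T1.r0,T1.r1)
PSO: 4 outcomes — {<0 0>, <0 1>, <2 0>, <2 1>}
PSO∖claimed = {<0 1>}

missing: T1.r0=0 T1.r1=1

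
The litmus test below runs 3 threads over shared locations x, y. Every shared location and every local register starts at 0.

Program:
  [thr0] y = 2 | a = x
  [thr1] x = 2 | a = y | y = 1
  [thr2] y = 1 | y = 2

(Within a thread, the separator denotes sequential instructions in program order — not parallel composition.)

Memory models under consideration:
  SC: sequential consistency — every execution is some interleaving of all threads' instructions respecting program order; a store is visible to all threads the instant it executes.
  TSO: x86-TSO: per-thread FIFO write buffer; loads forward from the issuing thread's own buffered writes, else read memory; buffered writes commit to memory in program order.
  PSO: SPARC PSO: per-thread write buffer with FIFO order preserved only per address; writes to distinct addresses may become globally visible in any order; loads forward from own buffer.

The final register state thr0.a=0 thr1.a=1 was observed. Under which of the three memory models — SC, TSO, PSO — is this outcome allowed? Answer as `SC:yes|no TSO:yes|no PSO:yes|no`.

SC:yes TSO:yes PSO:yes

outcome vector order: (thr0.a,thr1.a)
SC (5): 0/1 0/2 2/0 2/1 2/2
TSO (6): 0/0 0/1 0/2 2/0 2/1 2/2
PSO (6): 0/0 0/1 0/2 2/0 2/1 2/2
target 0/1 ∈ {SC,TSO,PSO}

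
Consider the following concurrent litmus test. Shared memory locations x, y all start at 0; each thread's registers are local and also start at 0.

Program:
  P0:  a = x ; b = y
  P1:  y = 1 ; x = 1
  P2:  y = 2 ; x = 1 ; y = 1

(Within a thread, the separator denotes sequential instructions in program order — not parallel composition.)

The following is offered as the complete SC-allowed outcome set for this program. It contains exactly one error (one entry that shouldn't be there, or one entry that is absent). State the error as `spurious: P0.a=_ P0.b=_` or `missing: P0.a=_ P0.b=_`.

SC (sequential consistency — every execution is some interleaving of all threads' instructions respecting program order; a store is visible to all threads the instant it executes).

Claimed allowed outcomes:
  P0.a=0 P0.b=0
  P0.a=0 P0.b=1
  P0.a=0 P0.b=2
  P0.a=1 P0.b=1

missing: P0.a=1 P0.b=2

outcome vector order: (P0.a,P0.b)
[SC] allowed = {(0,0); (0,1); (0,2); (1,1); (1,2)}
SC∖claimed = {(1,2)}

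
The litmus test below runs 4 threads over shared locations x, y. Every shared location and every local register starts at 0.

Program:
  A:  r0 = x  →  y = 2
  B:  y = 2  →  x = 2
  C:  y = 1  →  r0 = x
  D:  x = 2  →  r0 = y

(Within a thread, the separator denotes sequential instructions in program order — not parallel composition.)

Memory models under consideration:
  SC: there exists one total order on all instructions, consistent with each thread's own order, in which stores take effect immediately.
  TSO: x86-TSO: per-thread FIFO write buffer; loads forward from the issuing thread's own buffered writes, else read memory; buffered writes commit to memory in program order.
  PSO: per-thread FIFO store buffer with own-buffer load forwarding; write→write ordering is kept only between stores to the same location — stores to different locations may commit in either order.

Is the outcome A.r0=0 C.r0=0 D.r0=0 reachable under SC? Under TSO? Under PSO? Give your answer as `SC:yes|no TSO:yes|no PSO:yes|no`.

SC:no TSO:yes PSO:yes

outcome vector order: (A.r0,C.r0,D.r0)
under SC → <0 0 1> <0 0 2> <0 2 0> <0 2 1> <0 2 2> <2 0 1> <2 0 2> <2 2 0> <2 2 1> <2 2 2>
under TSO → <0 0 0> <0 0 1> <0 0 2> <0 2 0> <0 2 1> <0 2 2> <2 0 0> <2 0 1> <2 0 2> <2 2 0> <2 2 1> <2 2 2>
under PSO → <0 0 0> <0 0 1> <0 0 2> <0 2 0> <0 2 1> <0 2 2> <2 0 0> <2 0 1> <2 0 2> <2 2 0> <2 2 1> <2 2 2>
target <0 0 0> ∈ {TSO,PSO}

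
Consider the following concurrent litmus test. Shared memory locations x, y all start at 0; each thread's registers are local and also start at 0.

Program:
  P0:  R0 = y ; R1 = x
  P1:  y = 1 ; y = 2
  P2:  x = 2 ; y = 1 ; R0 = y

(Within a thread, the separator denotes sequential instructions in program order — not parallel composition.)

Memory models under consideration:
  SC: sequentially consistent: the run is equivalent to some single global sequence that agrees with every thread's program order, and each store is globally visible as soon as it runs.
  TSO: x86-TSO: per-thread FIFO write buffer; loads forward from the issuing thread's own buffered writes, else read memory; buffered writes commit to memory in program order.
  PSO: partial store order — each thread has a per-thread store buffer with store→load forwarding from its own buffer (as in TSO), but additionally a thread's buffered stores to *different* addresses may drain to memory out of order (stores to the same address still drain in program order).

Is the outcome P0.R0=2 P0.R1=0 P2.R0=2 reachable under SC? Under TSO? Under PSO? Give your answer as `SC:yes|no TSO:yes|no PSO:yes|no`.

outcome vector order: (P0.R0,P0.R1,P2.R0)
SC: 11 outcomes — {001; 002; 021; 022; 101; 102; 121; 122; 201; 221; 222}
TSO: 11 outcomes — {001; 002; 021; 022; 101; 102; 121; 122; 201; 221; 222}
PSO: 12 outcomes — {001; 002; 021; 022; 101; 102; 121; 122; 201; 202; 221; 222}
target 202 ∈ {PSO}

SC:no TSO:no PSO:yes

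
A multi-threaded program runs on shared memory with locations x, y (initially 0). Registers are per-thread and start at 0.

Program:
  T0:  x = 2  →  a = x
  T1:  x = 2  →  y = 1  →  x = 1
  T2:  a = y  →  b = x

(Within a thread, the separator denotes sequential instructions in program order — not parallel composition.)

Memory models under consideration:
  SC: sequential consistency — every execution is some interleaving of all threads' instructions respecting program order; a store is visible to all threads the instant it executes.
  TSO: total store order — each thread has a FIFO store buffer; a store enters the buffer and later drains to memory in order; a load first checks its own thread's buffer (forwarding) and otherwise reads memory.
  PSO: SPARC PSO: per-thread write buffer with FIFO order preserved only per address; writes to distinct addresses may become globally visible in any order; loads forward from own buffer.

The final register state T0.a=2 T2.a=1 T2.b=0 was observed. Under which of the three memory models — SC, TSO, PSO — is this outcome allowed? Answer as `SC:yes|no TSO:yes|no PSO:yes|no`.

outcome vector order: (T0.a,T2.a,T2.b)
SC: 10 outcomes — {(1,0,0), (1,0,1), (1,0,2), (1,1,1), (1,1,2), (2,0,0), (2,0,1), (2,0,2), (2,1,1), (2,1,2)}
TSO: 10 outcomes — {(1,0,0), (1,0,1), (1,0,2), (1,1,1), (1,1,2), (2,0,0), (2,0,1), (2,0,2), (2,1,1), (2,1,2)}
PSO: 12 outcomes — {(1,0,0), (1,0,1), (1,0,2), (1,1,0), (1,1,1), (1,1,2), (2,0,0), (2,0,1), (2,0,2), (2,1,0), (2,1,1), (2,1,2)}
target (2,1,0) ∈ {PSO}

SC:no TSO:no PSO:yes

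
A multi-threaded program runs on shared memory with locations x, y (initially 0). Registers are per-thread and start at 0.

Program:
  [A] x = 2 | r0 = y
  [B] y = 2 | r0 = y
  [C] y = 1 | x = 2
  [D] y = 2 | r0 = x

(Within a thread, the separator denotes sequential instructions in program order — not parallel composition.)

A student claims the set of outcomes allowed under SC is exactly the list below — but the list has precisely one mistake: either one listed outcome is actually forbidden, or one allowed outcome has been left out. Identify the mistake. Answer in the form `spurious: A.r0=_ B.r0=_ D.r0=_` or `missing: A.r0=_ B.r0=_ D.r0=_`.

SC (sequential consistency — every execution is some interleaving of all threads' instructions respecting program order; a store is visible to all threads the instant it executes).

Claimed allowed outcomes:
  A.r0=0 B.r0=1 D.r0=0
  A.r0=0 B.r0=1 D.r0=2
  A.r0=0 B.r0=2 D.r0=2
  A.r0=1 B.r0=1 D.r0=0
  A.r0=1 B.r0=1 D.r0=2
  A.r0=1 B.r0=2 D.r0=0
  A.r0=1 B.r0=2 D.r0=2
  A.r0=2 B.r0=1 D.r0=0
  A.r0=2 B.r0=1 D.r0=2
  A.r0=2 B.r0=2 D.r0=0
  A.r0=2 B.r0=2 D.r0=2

outcome vector order: (A.r0,B.r0,D.r0)
[SC] allowed = {012; 022; 110; 112; 120; 122; 210; 212; 220; 222}
claimed∖SC = {010}

spurious: A.r0=0 B.r0=1 D.r0=0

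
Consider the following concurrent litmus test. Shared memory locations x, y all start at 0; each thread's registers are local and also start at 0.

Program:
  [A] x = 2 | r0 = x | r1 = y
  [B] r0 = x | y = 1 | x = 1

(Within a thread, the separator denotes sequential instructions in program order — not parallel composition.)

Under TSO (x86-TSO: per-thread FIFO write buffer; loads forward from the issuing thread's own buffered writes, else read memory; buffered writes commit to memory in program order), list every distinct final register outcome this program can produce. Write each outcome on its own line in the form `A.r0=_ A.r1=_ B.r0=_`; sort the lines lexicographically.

A.r0=1 A.r1=1 B.r0=0
A.r0=1 A.r1=1 B.r0=2
A.r0=2 A.r1=0 B.r0=0
A.r0=2 A.r1=0 B.r0=2
A.r0=2 A.r1=1 B.r0=0
A.r0=2 A.r1=1 B.r0=2

outcome vector order: (A.r0,A.r1,B.r0)
|TSO outcomes| = 6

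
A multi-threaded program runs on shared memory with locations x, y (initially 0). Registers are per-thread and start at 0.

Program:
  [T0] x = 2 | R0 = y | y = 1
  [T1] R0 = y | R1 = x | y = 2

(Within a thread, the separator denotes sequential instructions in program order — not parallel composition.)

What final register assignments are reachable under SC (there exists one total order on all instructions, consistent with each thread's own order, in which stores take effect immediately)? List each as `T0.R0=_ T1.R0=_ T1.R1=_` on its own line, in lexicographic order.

T0.R0=0 T1.R0=0 T1.R1=0
T0.R0=0 T1.R0=0 T1.R1=2
T0.R0=0 T1.R0=1 T1.R1=2
T0.R0=2 T1.R0=0 T1.R1=0
T0.R0=2 T1.R0=0 T1.R1=2

outcome vector order: (T0.R0,T1.R0,T1.R1)
|SC outcomes| = 5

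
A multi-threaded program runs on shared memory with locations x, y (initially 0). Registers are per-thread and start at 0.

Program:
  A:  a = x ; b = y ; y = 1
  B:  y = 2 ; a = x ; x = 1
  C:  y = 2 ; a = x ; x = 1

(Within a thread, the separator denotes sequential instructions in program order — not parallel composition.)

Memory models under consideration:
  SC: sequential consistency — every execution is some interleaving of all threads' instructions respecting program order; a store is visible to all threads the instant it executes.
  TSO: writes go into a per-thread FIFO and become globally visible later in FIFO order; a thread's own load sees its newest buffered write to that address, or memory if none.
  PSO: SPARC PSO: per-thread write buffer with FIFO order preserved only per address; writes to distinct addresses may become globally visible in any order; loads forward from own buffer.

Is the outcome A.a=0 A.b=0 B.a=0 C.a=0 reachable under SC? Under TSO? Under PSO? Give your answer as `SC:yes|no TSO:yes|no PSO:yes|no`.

SC:yes TSO:yes PSO:yes

outcome vector order: (A.a,A.b,B.a,C.a)
SC: 9 outcomes — {(0,0,0,0); (0,0,0,1); (0,0,1,0); (0,2,0,0); (0,2,0,1); (0,2,1,0); (1,2,0,0); (1,2,0,1); (1,2,1,0)}
TSO: 9 outcomes — {(0,0,0,0); (0,0,0,1); (0,0,1,0); (0,2,0,0); (0,2,0,1); (0,2,1,0); (1,2,0,0); (1,2,0,1); (1,2,1,0)}
PSO: 12 outcomes — {(0,0,0,0); (0,0,0,1); (0,0,1,0); (0,2,0,0); (0,2,0,1); (0,2,1,0); (1,0,0,0); (1,0,0,1); (1,0,1,0); (1,2,0,0); (1,2,0,1); (1,2,1,0)}
target (0,0,0,0) ∈ {SC,TSO,PSO}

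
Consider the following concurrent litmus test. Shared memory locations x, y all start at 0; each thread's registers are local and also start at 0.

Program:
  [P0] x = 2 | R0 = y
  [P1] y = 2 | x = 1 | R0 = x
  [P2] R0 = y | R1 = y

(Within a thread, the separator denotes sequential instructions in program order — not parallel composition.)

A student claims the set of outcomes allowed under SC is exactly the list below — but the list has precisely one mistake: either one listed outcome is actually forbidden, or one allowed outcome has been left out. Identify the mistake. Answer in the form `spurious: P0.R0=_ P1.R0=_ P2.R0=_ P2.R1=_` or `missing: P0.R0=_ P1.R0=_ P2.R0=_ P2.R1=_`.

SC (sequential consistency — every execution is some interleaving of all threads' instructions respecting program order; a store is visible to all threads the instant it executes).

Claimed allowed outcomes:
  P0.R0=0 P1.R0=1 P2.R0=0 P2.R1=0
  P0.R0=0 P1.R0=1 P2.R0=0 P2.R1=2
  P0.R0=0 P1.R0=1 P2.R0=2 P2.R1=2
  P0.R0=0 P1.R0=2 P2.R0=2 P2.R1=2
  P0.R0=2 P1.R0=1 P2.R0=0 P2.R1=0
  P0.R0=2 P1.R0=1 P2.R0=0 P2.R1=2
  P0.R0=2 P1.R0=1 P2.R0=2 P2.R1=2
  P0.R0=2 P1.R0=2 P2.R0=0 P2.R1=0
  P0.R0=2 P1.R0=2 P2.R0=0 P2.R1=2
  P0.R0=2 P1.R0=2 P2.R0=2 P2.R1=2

spurious: P0.R0=0 P1.R0=2 P2.R0=2 P2.R1=2

outcome vector order: (P0.R0,P1.R0,P2.R0,P2.R1)
SC (9): 0100, 0102, 0122, 2100, 2102, 2122, 2200, 2202, 2222
claimed∖SC = {0222}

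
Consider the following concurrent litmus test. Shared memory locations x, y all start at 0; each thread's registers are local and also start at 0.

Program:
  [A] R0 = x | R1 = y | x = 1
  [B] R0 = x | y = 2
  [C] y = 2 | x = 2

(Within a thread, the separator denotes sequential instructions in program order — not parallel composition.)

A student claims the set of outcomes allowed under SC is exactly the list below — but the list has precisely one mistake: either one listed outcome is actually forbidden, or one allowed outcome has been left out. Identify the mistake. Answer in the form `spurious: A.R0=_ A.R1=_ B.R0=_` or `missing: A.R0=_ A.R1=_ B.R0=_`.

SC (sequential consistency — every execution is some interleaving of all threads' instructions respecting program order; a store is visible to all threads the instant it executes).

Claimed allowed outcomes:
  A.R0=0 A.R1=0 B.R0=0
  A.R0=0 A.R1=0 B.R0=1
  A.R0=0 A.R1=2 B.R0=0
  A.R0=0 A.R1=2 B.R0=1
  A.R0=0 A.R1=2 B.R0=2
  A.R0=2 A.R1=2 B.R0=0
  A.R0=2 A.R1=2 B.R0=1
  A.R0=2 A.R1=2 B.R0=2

missing: A.R0=0 A.R1=0 B.R0=2

outcome vector order: (A.R0,A.R1,B.R0)
SC: 9 outcomes — {(0,0,0) (0,0,1) (0,0,2) (0,2,0) (0,2,1) (0,2,2) (2,2,0) (2,2,1) (2,2,2)}
SC∖claimed = {(0,0,2)}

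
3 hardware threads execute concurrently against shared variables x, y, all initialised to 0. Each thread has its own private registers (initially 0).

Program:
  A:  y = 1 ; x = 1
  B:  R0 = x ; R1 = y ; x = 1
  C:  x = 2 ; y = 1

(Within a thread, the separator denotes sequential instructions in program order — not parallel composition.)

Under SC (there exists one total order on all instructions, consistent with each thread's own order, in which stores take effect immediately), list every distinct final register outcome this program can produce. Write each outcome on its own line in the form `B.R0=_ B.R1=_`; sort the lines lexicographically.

B.R0=0 B.R1=0
B.R0=0 B.R1=1
B.R0=1 B.R1=1
B.R0=2 B.R1=0
B.R0=2 B.R1=1

outcome vector order: (B.R0,B.R1)
|SC outcomes| = 5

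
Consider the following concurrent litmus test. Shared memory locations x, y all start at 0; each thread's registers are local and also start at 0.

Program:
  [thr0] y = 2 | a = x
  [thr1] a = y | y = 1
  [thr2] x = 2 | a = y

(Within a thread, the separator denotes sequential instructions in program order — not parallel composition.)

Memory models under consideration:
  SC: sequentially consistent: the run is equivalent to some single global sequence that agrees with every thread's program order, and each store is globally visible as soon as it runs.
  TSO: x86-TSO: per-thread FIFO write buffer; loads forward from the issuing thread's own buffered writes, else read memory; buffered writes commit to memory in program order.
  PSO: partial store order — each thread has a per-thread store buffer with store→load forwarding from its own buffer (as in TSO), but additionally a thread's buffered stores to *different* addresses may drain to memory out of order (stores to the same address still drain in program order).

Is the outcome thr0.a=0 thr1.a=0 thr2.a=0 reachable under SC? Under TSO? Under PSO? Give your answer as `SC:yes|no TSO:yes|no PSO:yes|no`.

outcome vector order: (thr0.a,thr1.a,thr2.a)
under SC → 001 002 021 022 200 201 202 220 221 222
under TSO → 000 001 002 020 021 022 200 201 202 220 221 222
under PSO → 000 001 002 020 021 022 200 201 202 220 221 222
target 000 ∈ {TSO,PSO}

SC:no TSO:yes PSO:yes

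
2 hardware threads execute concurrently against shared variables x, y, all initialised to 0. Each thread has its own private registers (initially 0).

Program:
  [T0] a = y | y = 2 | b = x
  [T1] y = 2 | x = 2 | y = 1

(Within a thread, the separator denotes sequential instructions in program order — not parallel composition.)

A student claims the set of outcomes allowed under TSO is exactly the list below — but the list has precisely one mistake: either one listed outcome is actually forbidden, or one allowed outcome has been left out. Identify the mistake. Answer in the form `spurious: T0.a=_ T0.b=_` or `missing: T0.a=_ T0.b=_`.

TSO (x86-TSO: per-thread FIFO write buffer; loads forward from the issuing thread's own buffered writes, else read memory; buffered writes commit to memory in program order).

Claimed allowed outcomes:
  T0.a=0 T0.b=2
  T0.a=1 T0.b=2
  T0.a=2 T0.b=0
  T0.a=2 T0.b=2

missing: T0.a=0 T0.b=0

outcome vector order: (T0.a,T0.b)
[TSO] allowed = {(0,0); (0,2); (1,2); (2,0); (2,2)}
TSO∖claimed = {(0,0)}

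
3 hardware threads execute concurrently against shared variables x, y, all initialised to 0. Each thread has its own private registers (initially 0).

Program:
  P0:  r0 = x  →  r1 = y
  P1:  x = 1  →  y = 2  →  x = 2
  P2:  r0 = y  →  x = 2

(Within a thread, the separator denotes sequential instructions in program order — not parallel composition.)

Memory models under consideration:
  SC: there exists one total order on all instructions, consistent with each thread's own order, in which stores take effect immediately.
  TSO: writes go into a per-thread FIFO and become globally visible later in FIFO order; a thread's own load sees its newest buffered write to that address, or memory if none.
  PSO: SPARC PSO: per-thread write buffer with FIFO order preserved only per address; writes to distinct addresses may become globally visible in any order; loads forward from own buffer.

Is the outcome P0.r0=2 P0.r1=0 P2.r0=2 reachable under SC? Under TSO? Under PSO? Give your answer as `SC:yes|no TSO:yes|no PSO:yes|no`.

outcome vector order: (P0.r0,P0.r1,P2.r0)
SC (11): (0,0,0) (0,0,2) (0,2,0) (0,2,2) (1,0,0) (1,0,2) (1,2,0) (1,2,2) (2,0,0) (2,2,0) (2,2,2)
TSO (11): (0,0,0) (0,0,2) (0,2,0) (0,2,2) (1,0,0) (1,0,2) (1,2,0) (1,2,2) (2,0,0) (2,2,0) (2,2,2)
PSO (12): (0,0,0) (0,0,2) (0,2,0) (0,2,2) (1,0,0) (1,0,2) (1,2,0) (1,2,2) (2,0,0) (2,0,2) (2,2,0) (2,2,2)
target (2,0,2) ∈ {PSO}

SC:no TSO:no PSO:yes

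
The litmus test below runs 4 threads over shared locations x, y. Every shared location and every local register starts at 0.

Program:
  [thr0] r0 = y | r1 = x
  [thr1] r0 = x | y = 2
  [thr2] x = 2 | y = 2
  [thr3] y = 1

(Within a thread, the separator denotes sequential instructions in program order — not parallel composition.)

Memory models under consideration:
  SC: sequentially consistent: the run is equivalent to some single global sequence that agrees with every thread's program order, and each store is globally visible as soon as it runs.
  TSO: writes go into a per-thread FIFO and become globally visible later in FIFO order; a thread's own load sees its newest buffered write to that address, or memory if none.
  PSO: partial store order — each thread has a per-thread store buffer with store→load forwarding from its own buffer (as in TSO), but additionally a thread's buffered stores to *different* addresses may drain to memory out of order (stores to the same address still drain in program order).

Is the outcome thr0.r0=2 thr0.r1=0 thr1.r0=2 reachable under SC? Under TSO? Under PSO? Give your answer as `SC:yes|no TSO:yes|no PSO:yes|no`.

SC:no TSO:no PSO:yes

outcome vector order: (thr0.r0,thr0.r1,thr1.r0)
SC (11): 0/0/0 0/0/2 0/2/0 0/2/2 1/0/0 1/0/2 1/2/0 1/2/2 2/0/0 2/2/0 2/2/2
TSO (11): 0/0/0 0/0/2 0/2/0 0/2/2 1/0/0 1/0/2 1/2/0 1/2/2 2/0/0 2/2/0 2/2/2
PSO (12): 0/0/0 0/0/2 0/2/0 0/2/2 1/0/0 1/0/2 1/2/0 1/2/2 2/0/0 2/0/2 2/2/0 2/2/2
target 2/0/2 ∈ {PSO}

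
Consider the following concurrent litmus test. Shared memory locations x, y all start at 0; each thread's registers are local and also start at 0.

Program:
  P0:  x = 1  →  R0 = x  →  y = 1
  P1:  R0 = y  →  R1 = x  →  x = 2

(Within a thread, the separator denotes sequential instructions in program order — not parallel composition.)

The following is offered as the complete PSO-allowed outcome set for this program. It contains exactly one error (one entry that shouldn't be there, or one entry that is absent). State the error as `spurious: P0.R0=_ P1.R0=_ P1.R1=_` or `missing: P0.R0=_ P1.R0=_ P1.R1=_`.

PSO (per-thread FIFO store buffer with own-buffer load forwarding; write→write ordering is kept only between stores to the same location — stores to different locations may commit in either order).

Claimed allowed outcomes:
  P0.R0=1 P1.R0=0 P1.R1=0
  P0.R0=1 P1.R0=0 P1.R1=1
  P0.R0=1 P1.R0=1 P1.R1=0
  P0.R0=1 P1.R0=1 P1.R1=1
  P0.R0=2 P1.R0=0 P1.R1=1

missing: P0.R0=2 P1.R0=0 P1.R1=0

outcome vector order: (P0.R0,P1.R0,P1.R1)
[PSO] allowed = {1/0/0 1/0/1 1/1/0 1/1/1 2/0/0 2/0/1}
PSO∖claimed = {2/0/0}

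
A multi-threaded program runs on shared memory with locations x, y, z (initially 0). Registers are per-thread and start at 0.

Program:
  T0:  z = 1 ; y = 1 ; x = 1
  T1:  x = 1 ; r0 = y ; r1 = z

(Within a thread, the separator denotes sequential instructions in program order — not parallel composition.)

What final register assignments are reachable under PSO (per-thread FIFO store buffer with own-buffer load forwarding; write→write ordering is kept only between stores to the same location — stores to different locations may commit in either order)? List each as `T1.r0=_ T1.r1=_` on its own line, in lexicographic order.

outcome vector order: (T1.r0,T1.r1)
|PSO outcomes| = 4

T1.r0=0 T1.r1=0
T1.r0=0 T1.r1=1
T1.r0=1 T1.r1=0
T1.r0=1 T1.r1=1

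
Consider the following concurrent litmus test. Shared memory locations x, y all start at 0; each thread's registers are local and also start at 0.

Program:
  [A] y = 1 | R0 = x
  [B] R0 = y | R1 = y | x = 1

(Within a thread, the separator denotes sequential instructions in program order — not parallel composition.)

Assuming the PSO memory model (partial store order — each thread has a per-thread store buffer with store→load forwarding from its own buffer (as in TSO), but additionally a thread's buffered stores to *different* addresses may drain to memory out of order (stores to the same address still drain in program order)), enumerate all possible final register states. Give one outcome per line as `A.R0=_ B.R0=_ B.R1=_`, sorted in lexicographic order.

outcome vector order: (A.R0,B.R0,B.R1)
|PSO outcomes| = 6

A.R0=0 B.R0=0 B.R1=0
A.R0=0 B.R0=0 B.R1=1
A.R0=0 B.R0=1 B.R1=1
A.R0=1 B.R0=0 B.R1=0
A.R0=1 B.R0=0 B.R1=1
A.R0=1 B.R0=1 B.R1=1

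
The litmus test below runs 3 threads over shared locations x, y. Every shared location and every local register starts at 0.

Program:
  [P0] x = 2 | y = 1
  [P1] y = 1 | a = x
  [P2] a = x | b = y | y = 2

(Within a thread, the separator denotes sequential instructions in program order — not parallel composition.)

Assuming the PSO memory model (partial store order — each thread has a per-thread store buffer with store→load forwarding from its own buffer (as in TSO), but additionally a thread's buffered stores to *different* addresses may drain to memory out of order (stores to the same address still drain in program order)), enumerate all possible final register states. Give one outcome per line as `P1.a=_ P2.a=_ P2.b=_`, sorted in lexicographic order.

P1.a=0 P2.a=0 P2.b=0
P1.a=0 P2.a=0 P2.b=1
P1.a=0 P2.a=2 P2.b=0
P1.a=0 P2.a=2 P2.b=1
P1.a=2 P2.a=0 P2.b=0
P1.a=2 P2.a=0 P2.b=1
P1.a=2 P2.a=2 P2.b=0
P1.a=2 P2.a=2 P2.b=1

outcome vector order: (P1.a,P2.a,P2.b)
|PSO outcomes| = 8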